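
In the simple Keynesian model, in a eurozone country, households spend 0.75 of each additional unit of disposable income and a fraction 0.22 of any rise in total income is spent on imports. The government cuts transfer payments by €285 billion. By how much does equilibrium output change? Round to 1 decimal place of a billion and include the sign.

−€454.8 billion

The transfer change shifts disposable income by −€285 billion, so first-round consumption changes by c·ΔTR = 0.75 × (−€285 billion) = −€213.75 billion.
Expenditure multiplier = 1/(1 − c + m) = 1/(1 − 0.75 + 0.22) = 1/0.47 ≈ 2.128.
The transfer multiplier is c × k ≈ 1.596, so ΔY = k × (c·ΔTR) = (−€213.75 billion) / 0.47 ≈ −€454.8 billion.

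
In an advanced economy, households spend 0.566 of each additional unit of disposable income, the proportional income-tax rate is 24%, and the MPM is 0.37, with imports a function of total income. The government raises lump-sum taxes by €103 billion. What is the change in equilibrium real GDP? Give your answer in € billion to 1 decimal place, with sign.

A lump-sum tax change of +€103 billion shifts disposable income by −€103 billion; first-round consumption changes by −c × ΔT = −0.566 × (+€103 billion) = −€58.298 billion.
Expenditure multiplier = 1/(1 − c(1−t) + m) = 1/(1 − 0.566×0.76 + 0.37) = 1/0.93984 ≈ 1.064.
The tax multiplier is −c × k ≈ −0.602, so ΔY = k × (−c·ΔT) = (−€58.298 billion) / 0.93984 ≈ −€62 billion.

−€62.0 billion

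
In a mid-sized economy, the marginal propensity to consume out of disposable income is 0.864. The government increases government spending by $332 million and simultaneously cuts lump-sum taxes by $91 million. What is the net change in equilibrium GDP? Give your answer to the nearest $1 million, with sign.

+$3,019 million

Expenditure multiplier = 1/(1 − MPC) = 1/(1 − 0.864) = 1/0.136 ≈ 7.353.
ΔG contributes k·ΔG = (+$332 million) / 0.136 ≈ +$2,441.2 million.
ΔT of −$91 million changes first-round spending by −c·ΔT = +$78.624 million, contributing k·(−c·ΔT) = (+$78.624 million) / 0.136 ≈ +$578.1 million.
Net ΔY = k(ΔG − c·ΔT) = (+$410.624 million) / 0.136 ≈ +$3,019 million.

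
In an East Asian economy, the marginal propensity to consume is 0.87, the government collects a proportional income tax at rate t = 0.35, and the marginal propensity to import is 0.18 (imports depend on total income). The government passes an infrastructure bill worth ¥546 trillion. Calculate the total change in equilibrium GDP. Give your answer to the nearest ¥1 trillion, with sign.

+¥889 trillion

Government-spending multiplier = 1/(1 − c(1−t) + m) = 1/(1 − 0.87×0.65 + 0.18) = 1/0.6145 ≈ 1.627.
ΔY = k × ΔG = (+¥546 trillion) / 0.6145 ≈ +¥889 trillion.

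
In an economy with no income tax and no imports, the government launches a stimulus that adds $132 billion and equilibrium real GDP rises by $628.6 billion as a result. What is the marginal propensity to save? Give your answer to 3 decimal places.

Implied spending multiplier k = ΔY/ΔG = 628.6/132 ≈ 4.7621.
Since k = 1/(1 − MPC), MPC = 1 − 1/k = 1 − ΔG/ΔY = 1 − 132/628.6 ≈ 0.790.
MPS = 1 − MPC = 0.210.

0.210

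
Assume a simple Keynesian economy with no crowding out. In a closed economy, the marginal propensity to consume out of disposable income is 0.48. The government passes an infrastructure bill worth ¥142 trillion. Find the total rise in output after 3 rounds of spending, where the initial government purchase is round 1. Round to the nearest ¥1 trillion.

¥243 trillion

Round 1 adds ΔG = ¥142 trillion; each later round is MPC = 0.48 times the previous.
After 3 rounds: 142 + 68.16 + 32.7168 = ΔG·(1 − c^3)/(1 − c) = 142 × (1 − 0.110592)/0.52 ≈ ¥243 trillion.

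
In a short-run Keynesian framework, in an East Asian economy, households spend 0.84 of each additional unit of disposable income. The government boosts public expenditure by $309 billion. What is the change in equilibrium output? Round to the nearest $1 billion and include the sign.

Spending multiplier = 1/(1 − MPC) = 1/(1 − 0.84) = 1/0.16 = 6.25.
ΔY = k × ΔG = (+$309 billion) / 0.16 ≈ +$1,931 billion.

+$1,931 billion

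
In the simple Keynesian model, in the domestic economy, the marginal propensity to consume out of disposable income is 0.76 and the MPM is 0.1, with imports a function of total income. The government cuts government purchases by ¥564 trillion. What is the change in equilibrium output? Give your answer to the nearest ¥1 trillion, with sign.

−¥1,659 trillion

Expenditure multiplier = 1/(1 − c + m) = 1/(1 − 0.76 + 0.1) = 1/0.34 ≈ 2.941.
ΔY = k × ΔG = (−¥564 trillion) / 0.34 ≈ −¥1,659 trillion.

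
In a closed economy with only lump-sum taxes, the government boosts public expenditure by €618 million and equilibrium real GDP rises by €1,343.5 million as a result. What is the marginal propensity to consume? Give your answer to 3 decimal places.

Implied spending multiplier k = ΔY/ΔG = 1,343.5/618 ≈ 2.1739.
Since k = 1/(1 − MPC), MPC = 1 − 1/k = 1 − ΔG/ΔY = 1 − 618/1,343.5 ≈ 0.540.

0.540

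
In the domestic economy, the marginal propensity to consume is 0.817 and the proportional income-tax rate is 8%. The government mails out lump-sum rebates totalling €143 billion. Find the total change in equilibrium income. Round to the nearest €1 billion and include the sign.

+€470 billion

A lump-sum tax change of −€143 billion shifts disposable income by +€143 billion; first-round consumption changes by −c × ΔT = −0.817 × (−€143 billion) = +€116.831 billion.
Expenditure multiplier = 1/(1 − c(1−t)) = 1/(1 − 0.817×0.92) = 1/0.24836 ≈ 4.026.
The tax multiplier is −c × k ≈ −3.29, so ΔY = k × (−c·ΔT) = (+€116.831 billion) / 0.24836 ≈ +€470 billion.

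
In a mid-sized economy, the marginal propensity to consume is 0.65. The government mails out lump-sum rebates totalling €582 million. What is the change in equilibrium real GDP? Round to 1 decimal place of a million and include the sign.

+€1,080.9 million

A lump-sum tax change of −€582 million shifts disposable income by +€582 million; first-round consumption changes by −c × ΔT = −0.65 × (−€582 million) = +€378.3 million.
Expenditure multiplier = 1/(1 − MPC) = 1/(1 − 0.65) = 1/0.35 ≈ 2.857.
The tax multiplier is −c × k ≈ −1.857, so ΔY = k × (−c·ΔT) = (+€378.3 million) / 0.35 ≈ +€1,080.9 million.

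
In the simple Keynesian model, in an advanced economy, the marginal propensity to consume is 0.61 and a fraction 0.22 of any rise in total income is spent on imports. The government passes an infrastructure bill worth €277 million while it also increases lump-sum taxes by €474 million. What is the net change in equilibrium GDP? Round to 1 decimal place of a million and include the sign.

Expenditure multiplier = 1/(1 − c + m) = 1/(1 − 0.61 + 0.22) = 1/0.61 ≈ 1.639.
ΔG contributes k·ΔG = (+€277 million) / 0.61 ≈ +€454.1 million.
ΔT of +€474 million changes first-round spending by −c·ΔT = −€289.14 million, contributing k·(−c·ΔT) = (−€289.14 million) / 0.61 = −€474 million.
Net ΔY = k(ΔG − c·ΔT) = (−€12.14 million) / 0.61 ≈ −€19.9 million.

−€19.9 million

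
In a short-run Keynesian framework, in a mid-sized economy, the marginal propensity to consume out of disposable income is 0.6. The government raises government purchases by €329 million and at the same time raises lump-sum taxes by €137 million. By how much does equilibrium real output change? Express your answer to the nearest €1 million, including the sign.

Expenditure multiplier = 1/(1 − MPC) = 1/(1 − 0.6) = 1/0.4 = 2.5.
ΔG contributes k·ΔG = (+€329 million) / 0.4 = +€822.5 million.
ΔT of +€137 million changes first-round spending by −c·ΔT = −€82.2 million, contributing k·(−c·ΔT) = (−€82.2 million) / 0.4 = −€205.5 million.
Net ΔY = k(ΔG − c·ΔT) = (+€246.8 million) / 0.4 = +€617 million.

+€617 million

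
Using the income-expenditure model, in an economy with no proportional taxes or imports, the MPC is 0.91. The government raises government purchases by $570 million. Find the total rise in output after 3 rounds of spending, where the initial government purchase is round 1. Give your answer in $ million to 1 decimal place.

$1,560.7 million

Round 1 adds ΔG = $570 million; each later round is MPC = 0.91 times the previous.
After 3 rounds: 570 + 518.7 + 472.017 = ΔG·(1 − c^3)/(1 − c) = 570 × (1 − 0.753571)/0.09 ≈ $1,560.7 million.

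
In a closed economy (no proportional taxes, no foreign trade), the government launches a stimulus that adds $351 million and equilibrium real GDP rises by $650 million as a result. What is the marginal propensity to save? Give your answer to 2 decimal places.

Implied spending multiplier k = ΔY/ΔG = 650/351 ≈ 1.8519.
Since k = 1/(1 − MPC), MPC = 1 − 1/k = 1 − ΔG/ΔY = 1 − 351/650 = 0.46.
MPS = 1 − MPC = 0.54.

0.54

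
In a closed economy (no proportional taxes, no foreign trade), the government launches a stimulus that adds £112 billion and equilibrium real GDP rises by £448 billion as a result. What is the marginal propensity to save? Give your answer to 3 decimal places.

0.250

Implied spending multiplier k = ΔY/ΔG = 448/112 = 4.
Since k = 1/(1 − MPC), MPC = 1 − 1/k = 1 − ΔG/ΔY = 1 − 112/448 = 0.750.
MPS = 1 − MPC = 0.250.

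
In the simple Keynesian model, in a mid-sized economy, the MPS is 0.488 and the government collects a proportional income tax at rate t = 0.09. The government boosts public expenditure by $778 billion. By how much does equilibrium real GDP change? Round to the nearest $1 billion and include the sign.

+$1,457 billion

MPC = 1 − MPS = 1 − 0.488 = 0.512.
Government-spending multiplier = 1/(1 − c(1−t)) = 1/(1 − 0.512×0.91) = 1/0.53408 ≈ 1.872.
ΔY = k × ΔG = (+$778 billion) / 0.53408 ≈ +$1,457 billion.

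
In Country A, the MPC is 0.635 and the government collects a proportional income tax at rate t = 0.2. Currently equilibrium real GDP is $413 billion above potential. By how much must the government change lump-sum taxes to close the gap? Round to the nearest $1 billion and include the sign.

+$320 billion

Spending multiplier = 1/(1 − c(1−t)) = 1/(1 − 0.635×0.8) = 1/0.492 ≈ 2.033.
Tax multiplier = −c·k = −0.635/0.492 ≈ −1.291. Need ΔY = −$413 billion, so ΔT = ΔY/(−c·k) = −(−$413 billion) × 0.492 / 0.635 ≈ +$320 billion.
The government should raise lump-sum taxes by $320 billion.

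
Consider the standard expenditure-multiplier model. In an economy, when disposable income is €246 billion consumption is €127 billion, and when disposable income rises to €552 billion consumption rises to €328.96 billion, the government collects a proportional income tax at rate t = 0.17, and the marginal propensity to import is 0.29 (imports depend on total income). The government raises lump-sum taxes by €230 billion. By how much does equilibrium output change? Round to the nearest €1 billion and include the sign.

−€205 billion

MPC = ΔC/ΔYd = (328.96 − 127)/(552 − 246) = 201.96/306 = 0.66.
A lump-sum tax change of +€230 billion shifts disposable income by −€230 billion; first-round consumption changes by −c × ΔT = −0.66 × (+€230 billion) = −€151.8 billion.
Expenditure multiplier = 1/(1 − c(1−t) + m) = 1/(1 − 0.66×0.83 + 0.29) = 1/0.7422 ≈ 1.347.
The tax multiplier is −c × k ≈ −0.889, so ΔY = k × (−c·ΔT) = (−€151.8 billion) / 0.7422 ≈ −€205 billion.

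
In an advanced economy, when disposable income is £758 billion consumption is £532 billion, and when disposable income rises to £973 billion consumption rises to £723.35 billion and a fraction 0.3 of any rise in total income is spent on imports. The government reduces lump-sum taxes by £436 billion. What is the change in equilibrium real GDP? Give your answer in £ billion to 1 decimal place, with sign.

MPC = ΔC/ΔYd = (723.35 − 532)/(973 − 758) = 191.35/215 = 0.89.
A lump-sum tax change of −£436 billion shifts disposable income by +£436 billion; first-round consumption changes by −c × ΔT = −0.89 × (−£436 billion) = +£388.04 billion.
Expenditure multiplier = 1/(1 − c + m) = 1/(1 − 0.89 + 0.3) = 1/0.41 ≈ 2.439.
The tax multiplier is −c × k ≈ −2.171, so ΔY = k × (−c·ΔT) = (+£388.04 billion) / 0.41 ≈ +£946.4 billion.

+£946.4 billion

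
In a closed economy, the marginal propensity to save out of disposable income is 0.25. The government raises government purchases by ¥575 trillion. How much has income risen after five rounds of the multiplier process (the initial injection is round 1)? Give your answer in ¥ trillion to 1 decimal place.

¥1,754.2 trillion

MPC = 1 − MPS = 1 − 0.25 = 0.75.
Round 1 adds ΔG = ¥575 trillion; each later round is MPC = 0.75 times the previous.
After 5 rounds: 575 + 431.25 + 323.4375 + 242.578125 + 181.93359375 = ΔG·(1 − c^5)/(1 − c) = 575 × (1 − 0.2373046875)/0.25 ≈ ¥1,754.2 trillion.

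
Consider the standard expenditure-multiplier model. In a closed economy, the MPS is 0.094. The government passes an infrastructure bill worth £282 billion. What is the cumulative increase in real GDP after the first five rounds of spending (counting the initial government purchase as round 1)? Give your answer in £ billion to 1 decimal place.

£1,168.7 billion

MPC = 1 − MPS = 1 − 0.094 = 0.906.
Round 1 adds ΔG = £282 billion; each later round is MPC = 0.906 times the previous.
After 5 rounds: 282 + 255.492 + 231.475752 + 209.717031312 + 190.003630368672 = ΔG·(1 − c^5)/(1 − c) = 282 × (1 − 0.610437195439776)/0.094 ≈ £1,168.7 billion.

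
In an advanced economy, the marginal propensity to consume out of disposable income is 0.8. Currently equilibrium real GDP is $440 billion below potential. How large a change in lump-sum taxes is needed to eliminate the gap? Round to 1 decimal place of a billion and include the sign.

Spending multiplier = 1/(1 − MPC) = 1/(1 − 0.8) = 1/0.2 = 5.
Tax multiplier = −c·k = −0.8/0.2 = −4. Need ΔY = +$440 billion, so ΔT = ΔY/(−c·k) = −(+$440 billion) × 0.2 / 0.8 = −$110 billion.
The government should cut lump-sum taxes by $110 billion.

−$110.0 billion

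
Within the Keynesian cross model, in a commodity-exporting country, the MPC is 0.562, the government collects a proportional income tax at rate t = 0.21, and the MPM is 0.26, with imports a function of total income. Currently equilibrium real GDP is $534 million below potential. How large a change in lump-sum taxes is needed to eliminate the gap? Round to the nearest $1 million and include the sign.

−$775 million

Spending multiplier = 1/(1 − c(1−t) + m) = 1/(1 − 0.562×0.79 + 0.26) = 1/0.81602 ≈ 1.225.
Tax multiplier = −c·k = −0.562/0.81602 ≈ −0.689. Need ΔY = +$534 million, so ΔT = ΔY/(−c·k) = −(+$534 million) × 0.81602 / 0.562 ≈ −$775 million.
The government should cut lump-sum taxes by $775 million.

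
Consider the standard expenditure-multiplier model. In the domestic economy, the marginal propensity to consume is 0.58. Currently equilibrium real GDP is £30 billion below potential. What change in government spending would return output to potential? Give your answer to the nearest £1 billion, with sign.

Spending multiplier = 1/(1 − MPC) = 1/(1 − 0.58) = 1/0.42 ≈ 2.381.
Need ΔY = +£30 billion, so ΔG = ΔY/k = (+£30 billion) × 0.42 ≈ +£13 billion.
The government should increase government spending by £13 billion.

+£13 billion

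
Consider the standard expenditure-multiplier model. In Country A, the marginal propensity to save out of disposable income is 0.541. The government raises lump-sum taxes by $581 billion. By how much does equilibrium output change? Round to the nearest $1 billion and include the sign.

MPC = 1 − MPS = 1 − 0.541 = 0.459.
A lump-sum tax change of +$581 billion shifts disposable income by −$581 billion; first-round consumption changes by −c × ΔT = −0.459 × (+$581 billion) = −$266.679 billion.
Expenditure multiplier = 1/(1 − MPC) = 1/(1 − 0.459) = 1/0.541 ≈ 1.848.
The tax multiplier is −c × k ≈ −0.848, so ΔY = k × (−c·ΔT) = (−$266.679 billion) / 0.541 ≈ −$493 billion.

−$493 billion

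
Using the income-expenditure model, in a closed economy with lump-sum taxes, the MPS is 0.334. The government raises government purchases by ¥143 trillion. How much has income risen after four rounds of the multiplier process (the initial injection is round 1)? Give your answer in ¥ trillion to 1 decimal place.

¥343.9 trillion

MPC = 1 − MPS = 1 − 0.334 = 0.666.
Round 1 adds ΔG = ¥143 trillion; each later round is MPC = 0.666 times the previous.
After 4 rounds: 143 + 95.238 + 63.428508 + 42.243386328 = ΔG·(1 − c^4)/(1 − c) = 143 × (1 − 0.196741925136)/0.334 ≈ ¥343.9 trillion.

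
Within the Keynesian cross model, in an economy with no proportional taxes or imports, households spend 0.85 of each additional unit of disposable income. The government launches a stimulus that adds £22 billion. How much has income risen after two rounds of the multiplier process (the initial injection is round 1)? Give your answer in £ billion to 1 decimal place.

Round 1 adds ΔG = £22 billion; each later round is MPC = 0.85 times the previous.
After 2 rounds: 22 + 18.7 = ΔG·(1 − c^2)/(1 − c) = 22 × (1 − 0.7225)/0.15 = £40.7 billion.

£40.7 billion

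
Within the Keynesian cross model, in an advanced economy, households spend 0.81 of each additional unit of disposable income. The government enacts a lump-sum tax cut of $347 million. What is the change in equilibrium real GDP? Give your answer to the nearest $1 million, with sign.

+$1,479 million

A lump-sum tax change of −$347 million shifts disposable income by +$347 million; first-round consumption changes by −c × ΔT = −0.81 × (−$347 million) = +$281.07 million.
Expenditure multiplier = 1/(1 − MPC) = 1/(1 − 0.81) = 1/0.19 ≈ 5.263.
The tax multiplier is −c × k ≈ −4.263, so ΔY = k × (−c·ΔT) = (+$281.07 million) / 0.19 ≈ +$1,479 million.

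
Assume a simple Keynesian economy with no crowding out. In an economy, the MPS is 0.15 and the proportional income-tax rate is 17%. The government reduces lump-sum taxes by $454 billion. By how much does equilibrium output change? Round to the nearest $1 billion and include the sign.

+$1,310 billion

MPC = 1 − MPS = 1 − 0.15 = 0.85.
A lump-sum tax change of −$454 billion shifts disposable income by +$454 billion; first-round consumption changes by −c × ΔT = −0.85 × (−$454 billion) = +$385.9 billion.
Expenditure multiplier = 1/(1 − c(1−t)) = 1/(1 − 0.85×0.83) = 1/0.2945 ≈ 3.396.
The tax multiplier is −c × k ≈ −2.886, so ΔY = k × (−c·ΔT) = (+$385.9 billion) / 0.2945 ≈ +$1,310 billion.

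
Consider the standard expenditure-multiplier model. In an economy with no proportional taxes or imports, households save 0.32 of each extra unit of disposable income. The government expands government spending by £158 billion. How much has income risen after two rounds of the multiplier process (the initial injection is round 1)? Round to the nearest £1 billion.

£265 billion

MPC = 1 − MPS = 1 − 0.32 = 0.68.
Round 1 adds ΔG = £158 billion; each later round is MPC = 0.68 times the previous.
After 2 rounds: 158 + 107.44 = ΔG·(1 − c^2)/(1 − c) = 158 × (1 − 0.4624)/0.32 ≈ £265 billion.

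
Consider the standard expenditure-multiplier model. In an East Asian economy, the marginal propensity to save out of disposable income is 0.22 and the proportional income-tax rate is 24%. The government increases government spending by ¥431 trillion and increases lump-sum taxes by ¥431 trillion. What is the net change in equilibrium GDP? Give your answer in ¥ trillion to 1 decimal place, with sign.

MPC = 1 − MPS = 1 − 0.22 = 0.78.
Expenditure multiplier = 1/(1 − c(1−t)) = 1/(1 − 0.78×0.76) = 1/0.4072 ≈ 2.456.
ΔG contributes k·ΔG = (+¥431 trillion) / 0.4072 ≈ +¥1,058.4 trillion.
ΔT of +¥431 trillion changes first-round spending by −c·ΔT = −¥336.18 trillion, contributing k·(−c·ΔT) = (−¥336.18 trillion) / 0.4072 ≈ −¥825.6 trillion.
Net ΔY = k(ΔG − c·ΔT) = (+¥94.82 trillion) / 0.4072 ≈ +¥232.9 trillion.

+¥232.9 trillion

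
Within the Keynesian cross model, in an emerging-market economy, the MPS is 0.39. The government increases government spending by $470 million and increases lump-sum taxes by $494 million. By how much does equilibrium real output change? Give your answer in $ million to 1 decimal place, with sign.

+$432.5 million

MPC = 1 − MPS = 1 − 0.39 = 0.61.
Expenditure multiplier = 1/(1 − MPC) = 1/(1 − 0.61) = 1/0.39 ≈ 2.564.
ΔG contributes k·ΔG = (+$470 million) / 0.39 ≈ +$1,205.1 million.
ΔT of +$494 million changes first-round spending by −c·ΔT = −$301.34 million, contributing k·(−c·ΔT) = (−$301.34 million) / 0.39 ≈ −$772.7 million.
Net ΔY = k(ΔG − c·ΔT) = (+$168.66 million) / 0.39 ≈ +$432.5 million.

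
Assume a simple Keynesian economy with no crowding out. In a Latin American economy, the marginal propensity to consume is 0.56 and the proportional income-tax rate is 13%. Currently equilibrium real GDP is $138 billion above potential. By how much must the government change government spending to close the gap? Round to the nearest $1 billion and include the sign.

Spending multiplier = 1/(1 − c(1−t)) = 1/(1 − 0.56×0.87) = 1/0.5128 ≈ 1.95.
Need ΔY = −$138 billion, so ΔG = ΔY/k = (−$138 billion) × 0.5128 ≈ −$71 billion.
The government should cut government spending by $71 billion.

−$71 billion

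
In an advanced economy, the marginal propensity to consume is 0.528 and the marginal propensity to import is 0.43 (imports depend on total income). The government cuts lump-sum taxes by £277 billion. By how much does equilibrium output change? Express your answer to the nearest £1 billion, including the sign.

A lump-sum tax change of −£277 billion shifts disposable income by +£277 billion; first-round consumption changes by −c × ΔT = −0.528 × (−£277 billion) = +£146.256 billion.
Expenditure multiplier = 1/(1 − c + m) = 1/(1 − 0.528 + 0.43) = 1/0.902 ≈ 1.109.
The tax multiplier is −c × k ≈ −0.585, so ΔY = k × (−c·ΔT) = (+£146.256 billion) / 0.902 ≈ +£162 billion.

+£162 billion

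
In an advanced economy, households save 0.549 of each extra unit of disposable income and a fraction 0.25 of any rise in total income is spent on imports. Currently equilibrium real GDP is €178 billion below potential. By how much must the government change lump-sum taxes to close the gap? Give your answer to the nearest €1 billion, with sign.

MPC = 1 − MPS = 1 − 0.549 = 0.451.
Spending multiplier = 1/(1 − c + m) = 1/(1 − 0.451 + 0.25) = 1/0.799 ≈ 1.252.
Tax multiplier = −c·k = −0.451/0.799 ≈ −0.564. Need ΔY = +€178 billion, so ΔT = ΔY/(−c·k) = −(+€178 billion) × 0.799 / 0.451 ≈ −€315 billion.
The government should cut lump-sum taxes by €315 billion.

−€315 billion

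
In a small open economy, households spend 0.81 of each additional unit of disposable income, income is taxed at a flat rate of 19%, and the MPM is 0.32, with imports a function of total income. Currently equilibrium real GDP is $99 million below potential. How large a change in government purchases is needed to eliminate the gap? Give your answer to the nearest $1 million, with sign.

Spending multiplier = 1/(1 − c(1−t) + m) = 1/(1 − 0.81×0.81 + 0.32) = 1/0.6639 ≈ 1.506.
Need ΔY = +$99 million, so ΔG = ΔY/k = (+$99 million) × 0.6639 ≈ +$66 million.
The government should increase government purchases by $66 million.

+$66 million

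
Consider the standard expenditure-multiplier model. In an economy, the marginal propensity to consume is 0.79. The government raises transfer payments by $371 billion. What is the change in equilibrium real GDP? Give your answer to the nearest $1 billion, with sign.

The transfer change shifts disposable income by +$371 billion, so first-round consumption changes by c·ΔTR = 0.79 × (+$371 billion) = +$293.09 billion.
Expenditure multiplier = 1/(1 − MPC) = 1/(1 − 0.79) = 1/0.21 ≈ 4.762.
The transfer multiplier is c × k ≈ 3.762, so ΔY = k × (c·ΔTR) = (+$293.09 billion) / 0.21 ≈ +$1,396 billion.

+$1,396 billion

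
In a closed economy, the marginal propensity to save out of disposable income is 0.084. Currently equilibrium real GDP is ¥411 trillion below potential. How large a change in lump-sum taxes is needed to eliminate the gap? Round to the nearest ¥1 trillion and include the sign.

−¥38 trillion

MPC = 1 − MPS = 1 − 0.084 = 0.916.
Spending multiplier = 1/(1 − MPC) = 1/(1 − 0.916) = 1/0.084 ≈ 11.905.
Tax multiplier = −c·k = −0.916/0.084 ≈ −10.905. Need ΔY = +¥411 trillion, so ΔT = ΔY/(−c·k) = −(+¥411 trillion) × 0.084 / 0.916 ≈ −¥38 trillion.
The government should cut lump-sum taxes by ¥38 trillion.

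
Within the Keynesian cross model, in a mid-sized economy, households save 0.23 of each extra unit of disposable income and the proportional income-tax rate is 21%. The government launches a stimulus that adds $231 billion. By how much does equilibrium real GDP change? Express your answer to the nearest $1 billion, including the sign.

+$590 billion

MPC = 1 − MPS = 1 − 0.23 = 0.77.
Expenditure multiplier = 1/(1 − c(1−t)) = 1/(1 − 0.77×0.79) = 1/0.3917 ≈ 2.553.
ΔY = k × ΔG = (+$231 billion) / 0.3917 ≈ +$590 billion.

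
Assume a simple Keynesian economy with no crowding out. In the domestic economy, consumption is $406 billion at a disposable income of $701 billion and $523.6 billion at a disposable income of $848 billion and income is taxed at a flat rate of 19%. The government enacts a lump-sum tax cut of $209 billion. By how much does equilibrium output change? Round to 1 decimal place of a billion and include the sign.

MPC = ΔC/ΔYd = (523.6 − 406)/(848 − 701) = 117.6/147 = 0.8.
A lump-sum tax change of −$209 billion shifts disposable income by +$209 billion; first-round consumption changes by −c × ΔT = −0.8 × (−$209 billion) = +$167.2 billion.
Expenditure multiplier = 1/(1 − c(1−t)) = 1/(1 − 0.8×0.81) = 1/0.352 ≈ 2.841.
The tax multiplier is −c × k ≈ −2.273, so ΔY = k × (−c·ΔT) = (+$167.2 billion) / 0.352 = +$475 billion.

+$475.0 billion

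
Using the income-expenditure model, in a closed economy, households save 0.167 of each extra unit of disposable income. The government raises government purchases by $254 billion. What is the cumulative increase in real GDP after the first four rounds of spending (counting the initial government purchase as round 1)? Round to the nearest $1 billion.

MPC = 1 − MPS = 1 − 0.167 = 0.833.
Round 1 adds ΔG = $254 billion; each later round is MPC = 0.833 times the previous.
After 4 rounds: 254 + 211.582 + 176.247806 + 146.814422398 = ΔG·(1 − c^4)/(1 − c) = 254 × (1 − 0.481481944321)/0.167 ≈ $789 billion.

$789 billion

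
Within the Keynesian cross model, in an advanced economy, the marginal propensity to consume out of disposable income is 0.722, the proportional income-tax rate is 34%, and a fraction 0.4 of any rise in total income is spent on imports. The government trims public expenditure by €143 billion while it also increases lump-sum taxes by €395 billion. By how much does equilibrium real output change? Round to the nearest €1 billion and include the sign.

−€464 billion

Expenditure multiplier = 1/(1 − c(1−t) + m) = 1/(1 − 0.722×0.66 + 0.4) = 1/0.92348 ≈ 1.083.
ΔG contributes k·ΔG = (−€143 billion) / 0.92348 ≈ −€154.8 billion.
ΔT of +€395 billion changes first-round spending by −c·ΔT = −€285.19 billion, contributing k·(−c·ΔT) = (−€285.19 billion) / 0.92348 ≈ −€308.8 billion.
Net ΔY = k(ΔG − c·ΔT) = (−€428.19 billion) / 0.92348 ≈ −€464 billion.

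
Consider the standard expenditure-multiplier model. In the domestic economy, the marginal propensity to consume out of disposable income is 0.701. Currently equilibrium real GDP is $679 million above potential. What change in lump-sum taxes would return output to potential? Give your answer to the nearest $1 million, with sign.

+$290 million

Spending multiplier = 1/(1 − MPC) = 1/(1 − 0.701) = 1/0.299 ≈ 3.344.
Tax multiplier = −c·k = −0.701/0.299 ≈ −2.344. Need ΔY = −$679 million, so ΔT = ΔY/(−c·k) = −(−$679 million) × 0.299 / 0.701 ≈ +$290 million.
The government should raise lump-sum taxes by $290 million.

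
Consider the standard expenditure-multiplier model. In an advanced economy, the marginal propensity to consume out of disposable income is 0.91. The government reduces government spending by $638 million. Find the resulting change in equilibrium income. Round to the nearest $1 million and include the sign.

−$7,089 million

Expenditure multiplier = 1/(1 − MPC) = 1/(1 − 0.91) = 1/0.09 ≈ 11.111.
ΔY = k × ΔG = (−$638 million) / 0.09 ≈ −$7,089 million.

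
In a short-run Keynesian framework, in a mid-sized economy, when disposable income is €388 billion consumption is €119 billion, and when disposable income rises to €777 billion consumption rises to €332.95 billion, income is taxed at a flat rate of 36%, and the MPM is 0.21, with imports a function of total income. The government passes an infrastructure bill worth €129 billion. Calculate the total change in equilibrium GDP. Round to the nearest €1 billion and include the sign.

+€150 billion

MPC = ΔC/ΔYd = (332.95 − 119)/(777 − 388) = 213.95/389 = 0.55.
Government-spending multiplier = 1/(1 − c(1−t) + m) = 1/(1 − 0.55×0.64 + 0.21) = 1/0.858 ≈ 1.166.
ΔY = k × ΔG = (+€129 billion) / 0.858 ≈ +€150 billion.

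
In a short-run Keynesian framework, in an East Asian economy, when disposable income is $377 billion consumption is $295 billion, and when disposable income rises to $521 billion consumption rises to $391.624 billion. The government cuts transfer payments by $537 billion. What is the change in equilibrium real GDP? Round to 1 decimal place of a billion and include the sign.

−$1,095.2 billion

MPC = ΔC/ΔYd = (391.624 − 295)/(521 − 377) = 96.624/144 = 0.671.
The transfer change shifts disposable income by −$537 billion, so first-round consumption changes by c·ΔTR = 0.671 × (−$537 billion) = −$360.327 billion.
Expenditure multiplier = 1/(1 − MPC) = 1/(1 − 0.671) = 1/0.329 ≈ 3.04.
The transfer multiplier is c × k ≈ 2.04, so ΔY = k × (c·ΔTR) = (−$360.327 billion) / 0.329 ≈ −$1,095.2 billion.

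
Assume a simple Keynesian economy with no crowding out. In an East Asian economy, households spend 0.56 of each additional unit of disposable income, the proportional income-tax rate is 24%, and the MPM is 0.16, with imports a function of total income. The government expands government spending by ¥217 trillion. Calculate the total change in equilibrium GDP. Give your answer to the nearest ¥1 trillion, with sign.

+¥295 trillion

Expenditure multiplier = 1/(1 − c(1−t) + m) = 1/(1 − 0.56×0.76 + 0.16) = 1/0.7344 ≈ 1.362.
ΔY = k × ΔG = (+¥217 trillion) / 0.7344 ≈ +¥295 trillion.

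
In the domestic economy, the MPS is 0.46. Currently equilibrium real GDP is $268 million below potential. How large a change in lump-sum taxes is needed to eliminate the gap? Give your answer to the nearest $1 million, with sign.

MPC = 1 − MPS = 1 − 0.46 = 0.54.
Spending multiplier = 1/(1 − MPC) = 1/(1 − 0.54) = 1/0.46 ≈ 2.174.
Tax multiplier = −c·k = −0.54/0.46 ≈ −1.174. Need ΔY = +$268 million, so ΔT = ΔY/(−c·k) = −(+$268 million) × 0.46 / 0.54 ≈ −$228 million.
The government should cut lump-sum taxes by $228 million.

−$228 million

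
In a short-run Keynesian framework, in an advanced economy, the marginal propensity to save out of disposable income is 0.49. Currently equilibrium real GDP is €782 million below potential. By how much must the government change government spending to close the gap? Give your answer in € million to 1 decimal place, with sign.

+€383.2 million

MPC = 1 − MPS = 1 − 0.49 = 0.51.
Spending multiplier = 1/(1 − MPC) = 1/(1 − 0.51) = 1/0.49 ≈ 2.041.
Need ΔY = +€782 million, so ΔG = ΔY/k = (+€782 million) × 0.49 ≈ +€383.2 million.
The government should increase government spending by €383.2 million.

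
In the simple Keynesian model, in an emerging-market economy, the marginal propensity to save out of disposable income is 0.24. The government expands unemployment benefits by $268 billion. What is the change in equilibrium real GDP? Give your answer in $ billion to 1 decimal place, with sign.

MPC = 1 − MPS = 1 − 0.24 = 0.76.
The transfer change shifts disposable income by +$268 billion, so first-round consumption changes by c·ΔTR = 0.76 × (+$268 billion) = +$203.68 billion.
Expenditure multiplier = 1/(1 − MPC) = 1/(1 − 0.76) = 1/0.24 ≈ 4.167.
The transfer multiplier is c × k ≈ 3.167, so ΔY = k × (c·ΔTR) = (+$203.68 billion) / 0.24 ≈ +$848.7 billion.

+$848.7 billion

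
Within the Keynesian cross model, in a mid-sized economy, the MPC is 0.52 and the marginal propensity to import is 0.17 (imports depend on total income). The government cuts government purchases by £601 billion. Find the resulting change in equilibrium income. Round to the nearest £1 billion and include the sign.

−£925 billion

Expenditure multiplier = 1/(1 − c + m) = 1/(1 − 0.52 + 0.17) = 1/0.65 ≈ 1.538.
ΔY = k × ΔG = (−£601 billion) / 0.65 ≈ −£925 billion.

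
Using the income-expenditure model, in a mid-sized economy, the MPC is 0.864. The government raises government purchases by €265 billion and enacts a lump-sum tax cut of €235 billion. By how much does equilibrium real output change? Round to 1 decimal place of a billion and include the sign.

+€3,441.5 billion

Expenditure multiplier = 1/(1 − MPC) = 1/(1 − 0.864) = 1/0.136 ≈ 7.353.
ΔG contributes k·ΔG = (+€265 billion) / 0.136 ≈ +€1,948.5 billion.
ΔT of −€235 billion changes first-round spending by −c·ΔT = +€203.04 billion, contributing k·(−c·ΔT) = (+€203.04 billion) / 0.136 ≈ +€1,492.9 billion.
Net ΔY = k(ΔG − c·ΔT) = (+€468.04 billion) / 0.136 ≈ +€3,441.5 billion.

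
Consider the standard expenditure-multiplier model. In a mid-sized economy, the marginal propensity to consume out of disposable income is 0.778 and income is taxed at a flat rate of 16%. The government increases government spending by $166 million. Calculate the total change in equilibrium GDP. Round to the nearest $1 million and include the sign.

Government-spending multiplier = 1/(1 − c(1−t)) = 1/(1 − 0.778×0.84) = 1/0.34648 ≈ 2.886.
ΔY = k × ΔG = (+$166 million) / 0.34648 ≈ +$479 million.

+$479 million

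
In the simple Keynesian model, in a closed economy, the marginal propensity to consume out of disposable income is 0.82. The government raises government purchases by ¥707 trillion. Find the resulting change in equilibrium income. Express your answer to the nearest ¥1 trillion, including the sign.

+¥3,928 trillion

Expenditure multiplier = 1/(1 − MPC) = 1/(1 − 0.82) = 1/0.18 ≈ 5.556.
ΔY = k × ΔG = (+¥707 trillion) / 0.18 ≈ +¥3,928 trillion.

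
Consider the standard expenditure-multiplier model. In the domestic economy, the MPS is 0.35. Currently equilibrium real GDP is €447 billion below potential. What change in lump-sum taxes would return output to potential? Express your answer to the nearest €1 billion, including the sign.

MPC = 1 − MPS = 1 − 0.35 = 0.65.
Spending multiplier = 1/(1 − MPC) = 1/(1 − 0.65) = 1/0.35 ≈ 2.857.
Tax multiplier = −c·k = −0.65/0.35 ≈ −1.857. Need ΔY = +€447 billion, so ΔT = ΔY/(−c·k) = −(+€447 billion) × 0.35 / 0.65 ≈ −€241 billion.
The government should cut lump-sum taxes by €241 billion.

−€241 billion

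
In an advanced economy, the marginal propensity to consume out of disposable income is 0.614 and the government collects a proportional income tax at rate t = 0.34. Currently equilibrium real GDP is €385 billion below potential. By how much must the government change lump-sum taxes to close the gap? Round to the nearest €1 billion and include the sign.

−€373 billion

Spending multiplier = 1/(1 − c(1−t)) = 1/(1 − 0.614×0.66) = 1/0.59476 ≈ 1.681.
Tax multiplier = −c·k = −0.614/0.59476 ≈ −1.032. Need ΔY = +€385 billion, so ΔT = ΔY/(−c·k) = −(+€385 billion) × 0.59476 / 0.614 ≈ −€373 billion.
The government should cut lump-sum taxes by €373 billion.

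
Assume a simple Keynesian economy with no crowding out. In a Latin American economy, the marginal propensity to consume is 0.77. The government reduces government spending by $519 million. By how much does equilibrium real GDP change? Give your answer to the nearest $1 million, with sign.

−$2,257 million

Government-spending multiplier = 1/(1 − MPC) = 1/(1 − 0.77) = 1/0.23 ≈ 4.348.
ΔY = k × ΔG = (−$519 million) / 0.23 ≈ −$2,257 million.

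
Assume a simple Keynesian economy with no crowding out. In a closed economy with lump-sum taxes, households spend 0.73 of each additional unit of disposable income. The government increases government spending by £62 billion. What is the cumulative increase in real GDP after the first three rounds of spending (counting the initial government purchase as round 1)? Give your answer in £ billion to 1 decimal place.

£140.3 billion

Round 1 adds ΔG = £62 billion; each later round is MPC = 0.73 times the previous.
After 3 rounds: 62 + 45.26 + 33.0398 = ΔG·(1 − c^3)/(1 − c) = 62 × (1 − 0.389017)/0.27 ≈ £140.3 billion.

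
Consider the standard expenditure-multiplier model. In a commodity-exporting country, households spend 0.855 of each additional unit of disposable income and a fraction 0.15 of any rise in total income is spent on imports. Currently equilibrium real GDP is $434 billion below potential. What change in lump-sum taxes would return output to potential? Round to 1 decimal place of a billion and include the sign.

Spending multiplier = 1/(1 − c + m) = 1/(1 − 0.855 + 0.15) = 1/0.295 ≈ 3.39.
Tax multiplier = −c·k = −0.855/0.295 ≈ −2.898. Need ΔY = +$434 billion, so ΔT = ΔY/(−c·k) = −(+$434 billion) × 0.295 / 0.855 ≈ −$149.7 billion.
The government should cut lump-sum taxes by $149.7 billion.

−$149.7 billion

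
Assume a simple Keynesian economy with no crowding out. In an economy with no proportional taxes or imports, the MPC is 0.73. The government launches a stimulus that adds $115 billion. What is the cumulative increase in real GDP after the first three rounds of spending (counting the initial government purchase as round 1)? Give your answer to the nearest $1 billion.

Round 1 adds ΔG = $115 billion; each later round is MPC = 0.73 times the previous.
After 3 rounds: 115 + 83.95 + 61.2835 = ΔG·(1 − c^3)/(1 − c) = 115 × (1 − 0.389017)/0.27 ≈ $260 billion.

$260 billion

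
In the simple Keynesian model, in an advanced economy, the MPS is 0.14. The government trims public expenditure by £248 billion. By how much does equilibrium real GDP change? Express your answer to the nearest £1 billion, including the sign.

−£1,771 billion

MPC = 1 − MPS = 1 − 0.14 = 0.86.
Government-spending multiplier = 1/(1 − MPC) = 1/(1 − 0.86) = 1/0.14 ≈ 7.143.
ΔY = k × ΔG = (−£248 billion) / 0.14 ≈ −£1,771 billion.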